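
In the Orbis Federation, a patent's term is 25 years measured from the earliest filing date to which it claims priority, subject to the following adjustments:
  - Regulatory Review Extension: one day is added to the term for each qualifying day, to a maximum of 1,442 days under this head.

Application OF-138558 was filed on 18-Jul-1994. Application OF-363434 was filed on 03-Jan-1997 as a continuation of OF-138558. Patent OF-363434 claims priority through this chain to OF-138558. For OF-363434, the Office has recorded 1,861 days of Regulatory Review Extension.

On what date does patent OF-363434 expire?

Earliest priority filing: 18 July 1994.
Base term: 18 July 1994 + 25 years → 18 July 2019.
Regulatory Review Extension: 1861 days claimed exceeds the 1442-day cap, so +1442 days → 29 June 2023.

June 29, 2023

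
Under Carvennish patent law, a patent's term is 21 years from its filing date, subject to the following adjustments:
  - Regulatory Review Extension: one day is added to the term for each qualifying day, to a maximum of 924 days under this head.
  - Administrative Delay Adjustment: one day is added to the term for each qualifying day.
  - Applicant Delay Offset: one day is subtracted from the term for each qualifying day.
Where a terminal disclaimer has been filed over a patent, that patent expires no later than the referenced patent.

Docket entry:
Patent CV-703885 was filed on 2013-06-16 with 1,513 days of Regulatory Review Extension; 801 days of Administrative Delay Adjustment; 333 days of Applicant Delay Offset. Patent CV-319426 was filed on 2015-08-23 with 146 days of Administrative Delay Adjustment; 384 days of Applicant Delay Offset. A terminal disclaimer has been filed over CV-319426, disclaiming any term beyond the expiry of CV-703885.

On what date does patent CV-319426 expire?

2035-12-29

Natural term of CV-319426:
  Base: filing + 21 years → 23 August 2036.
  Administrative Delay Adjustment: +146 days → 16 January 2037.
  Applicant Delay Offset: −384 days → 29 December 2035.
Expiry of referenced patent CV-703885:
  Base: filing + 21 years → 16 June 2034.
  Regulatory Review Extension: 1513 days claimed exceeds the 924-day cap, so +924 days → 26 December 2036.
  Administrative Delay Adjustment: +801 days → 7 March 2039.
  Applicant Delay Offset: −333 days → 8 April 2038.
Terminal disclaimer: CV-319426 expires on the earlier of 29 December 2035 and 8 April 2038.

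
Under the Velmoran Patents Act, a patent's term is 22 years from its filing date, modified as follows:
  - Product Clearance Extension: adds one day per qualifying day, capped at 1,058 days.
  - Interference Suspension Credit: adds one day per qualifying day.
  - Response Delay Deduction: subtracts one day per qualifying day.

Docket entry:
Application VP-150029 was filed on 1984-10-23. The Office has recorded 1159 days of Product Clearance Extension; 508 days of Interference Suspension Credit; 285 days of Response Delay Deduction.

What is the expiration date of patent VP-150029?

Base term: filing date + 22 years → 23 October 2006.
Product Clearance Extension: 1159 days claimed exceeds the 1058-day cap, so +1058 days → 15 September 2009.
Interference Suspension Credit: +508 days → 5 February 2011.
Response Delay Deduction: −285 days → 26 April 2010.

2010-04-26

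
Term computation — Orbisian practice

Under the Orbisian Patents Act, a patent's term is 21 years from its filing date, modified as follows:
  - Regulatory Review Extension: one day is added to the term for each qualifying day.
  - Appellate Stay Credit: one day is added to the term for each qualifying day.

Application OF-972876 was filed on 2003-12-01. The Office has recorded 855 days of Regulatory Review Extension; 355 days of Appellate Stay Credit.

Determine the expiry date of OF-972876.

Base term: filing date + 21 years → 1 December 2024.
Regulatory Review Extension: +855 days → 5 April 2027.
Appellate Stay Credit: +355 days → 25 March 2028.

March 25, 2028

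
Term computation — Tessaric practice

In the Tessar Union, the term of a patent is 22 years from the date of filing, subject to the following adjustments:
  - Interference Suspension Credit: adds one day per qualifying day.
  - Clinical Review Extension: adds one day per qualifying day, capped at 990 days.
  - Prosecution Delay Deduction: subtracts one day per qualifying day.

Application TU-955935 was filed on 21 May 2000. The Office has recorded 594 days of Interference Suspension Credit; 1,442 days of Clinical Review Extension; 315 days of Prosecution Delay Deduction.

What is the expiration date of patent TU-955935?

Base term: filing date + 22 years → 21 May 2022.
Interference Suspension Credit: +594 days → 5 January 2024.
Clinical Review Extension: 1442 days claimed exceeds the 990-day cap, so +990 days → 21 September 2026.
Prosecution Delay Deduction: −315 days → 10 November 2025.

November 10, 2025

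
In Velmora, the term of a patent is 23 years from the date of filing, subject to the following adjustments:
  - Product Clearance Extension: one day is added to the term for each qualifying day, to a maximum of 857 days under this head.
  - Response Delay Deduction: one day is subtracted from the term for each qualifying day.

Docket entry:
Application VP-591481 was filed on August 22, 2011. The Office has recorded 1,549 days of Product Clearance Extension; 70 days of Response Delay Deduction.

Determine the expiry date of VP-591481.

2036-10-17

Base term: filing date + 23 years → 22 August 2034.
Product Clearance Extension: 1549 days claimed exceeds the 857-day cap, so +857 days → 26 December 2036.
Response Delay Deduction: −70 days → 17 October 2036.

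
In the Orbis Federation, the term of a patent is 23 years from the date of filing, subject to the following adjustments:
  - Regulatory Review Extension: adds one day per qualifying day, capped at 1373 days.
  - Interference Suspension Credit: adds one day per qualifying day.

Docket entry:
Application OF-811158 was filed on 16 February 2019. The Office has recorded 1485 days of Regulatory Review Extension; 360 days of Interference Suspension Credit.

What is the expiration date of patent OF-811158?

Base term: filing date + 23 years → 16 February 2042.
Regulatory Review Extension: 1485 days claimed exceeds the 1373-day cap, so +1373 days → 20 November 2045.
Interference Suspension Credit: +360 days → 15 November 2046.

2046-11-15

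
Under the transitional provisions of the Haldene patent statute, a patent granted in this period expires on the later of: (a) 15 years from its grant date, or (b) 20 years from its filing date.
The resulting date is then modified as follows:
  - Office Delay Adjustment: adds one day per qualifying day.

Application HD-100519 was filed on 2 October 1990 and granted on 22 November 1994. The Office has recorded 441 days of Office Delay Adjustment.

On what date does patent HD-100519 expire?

2011-12-17

(a) grant + 15 years → 22 November 2009.
(b) filing + 20 years → 2 October 2010.
Later of the two: 2 October 2010.
Office Delay Adjustment: +441 days → 17 December 2011.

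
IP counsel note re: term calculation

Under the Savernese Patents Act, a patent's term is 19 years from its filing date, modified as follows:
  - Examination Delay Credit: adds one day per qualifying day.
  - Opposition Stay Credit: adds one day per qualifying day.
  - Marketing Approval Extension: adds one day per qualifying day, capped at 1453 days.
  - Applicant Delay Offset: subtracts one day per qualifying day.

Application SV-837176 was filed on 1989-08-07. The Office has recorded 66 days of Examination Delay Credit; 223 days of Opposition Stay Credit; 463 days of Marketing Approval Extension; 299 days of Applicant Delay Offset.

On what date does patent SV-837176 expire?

Base term: filing date + 19 years → 7 August 2008.
Examination Delay Credit: +66 days → 12 October 2008.
Opposition Stay Credit: +223 days → 23 May 2009.
Marketing Approval Extension: 463 days (within the 1453-day cap) → +463 days → 29 August 2010.
Applicant Delay Offset: −299 days → 3 November 2009.

November 3, 2009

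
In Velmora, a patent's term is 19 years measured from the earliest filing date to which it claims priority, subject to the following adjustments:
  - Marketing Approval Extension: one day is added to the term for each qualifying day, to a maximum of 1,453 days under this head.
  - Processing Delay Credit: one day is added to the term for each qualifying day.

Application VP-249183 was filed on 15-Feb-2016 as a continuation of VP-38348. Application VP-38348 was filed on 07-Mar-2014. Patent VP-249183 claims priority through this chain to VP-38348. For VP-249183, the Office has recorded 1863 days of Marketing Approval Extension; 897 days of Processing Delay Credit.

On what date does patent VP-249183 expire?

August 13, 2039

Earliest priority filing: 7 March 2014.
Base term: 7 March 2014 + 19 years → 7 March 2033.
Marketing Approval Extension: 1863 days claimed exceeds the 1453-day cap, so +1453 days → 27 February 2037.
Processing Delay Credit: +897 days → 13 August 2039.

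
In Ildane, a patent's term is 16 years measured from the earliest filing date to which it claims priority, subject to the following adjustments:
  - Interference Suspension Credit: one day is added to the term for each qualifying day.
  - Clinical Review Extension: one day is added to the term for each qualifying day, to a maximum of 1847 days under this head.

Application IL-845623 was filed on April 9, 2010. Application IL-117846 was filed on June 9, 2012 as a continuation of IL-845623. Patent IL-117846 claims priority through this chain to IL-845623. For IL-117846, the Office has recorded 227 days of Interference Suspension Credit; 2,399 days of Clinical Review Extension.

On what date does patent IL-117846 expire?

2031-12-13

Earliest priority filing: 9 April 2010.
Base term: 9 April 2010 + 16 years → 9 April 2026.
Interference Suspension Credit: +227 days → 22 November 2026.
Clinical Review Extension: 2399 days claimed exceeds the 1847-day cap, so +1847 days → 13 December 2031.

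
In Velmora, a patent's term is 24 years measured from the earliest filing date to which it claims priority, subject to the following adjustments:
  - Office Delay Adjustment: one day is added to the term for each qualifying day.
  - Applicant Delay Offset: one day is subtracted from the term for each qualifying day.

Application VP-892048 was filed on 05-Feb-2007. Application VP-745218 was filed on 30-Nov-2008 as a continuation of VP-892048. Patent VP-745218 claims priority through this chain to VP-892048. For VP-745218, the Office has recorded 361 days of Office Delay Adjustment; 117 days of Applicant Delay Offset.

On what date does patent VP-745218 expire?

Earliest priority filing: 5 February 2007.
Base term: 5 February 2007 + 24 years → 5 February 2031.
Office Delay Adjustment: +361 days → 1 February 2032.
Applicant Delay Offset: −117 days → 7 October 2031.

October 7, 2031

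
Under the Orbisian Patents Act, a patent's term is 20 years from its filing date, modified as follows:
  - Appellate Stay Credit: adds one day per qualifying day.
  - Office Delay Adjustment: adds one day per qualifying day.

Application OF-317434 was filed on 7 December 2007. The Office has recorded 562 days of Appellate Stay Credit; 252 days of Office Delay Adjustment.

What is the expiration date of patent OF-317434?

February 28, 2030

Base term: filing date + 20 years → 7 December 2027.
Appellate Stay Credit: +562 days → 21 June 2029.
Office Delay Adjustment: +252 days → 28 February 2030.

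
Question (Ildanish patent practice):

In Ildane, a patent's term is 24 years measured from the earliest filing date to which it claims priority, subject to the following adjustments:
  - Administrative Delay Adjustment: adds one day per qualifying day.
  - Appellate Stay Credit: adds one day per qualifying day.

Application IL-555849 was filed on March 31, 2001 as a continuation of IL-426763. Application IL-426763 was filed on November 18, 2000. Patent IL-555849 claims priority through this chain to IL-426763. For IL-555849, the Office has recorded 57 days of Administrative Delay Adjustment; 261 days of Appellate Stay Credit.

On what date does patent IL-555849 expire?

Earliest priority filing: 18 November 2000.
Base term: 18 November 2000 + 24 years → 18 November 2024.
Administrative Delay Adjustment: +57 days → 14 January 2025.
Appellate Stay Credit: +261 days → 2 October 2025.

2025-10-02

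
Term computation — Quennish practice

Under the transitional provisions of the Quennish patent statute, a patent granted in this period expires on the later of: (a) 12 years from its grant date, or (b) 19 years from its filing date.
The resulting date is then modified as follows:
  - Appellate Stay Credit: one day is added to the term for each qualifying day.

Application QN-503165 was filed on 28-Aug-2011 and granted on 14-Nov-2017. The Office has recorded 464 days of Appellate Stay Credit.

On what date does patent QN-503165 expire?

(a) grant + 12 years → 14 November 2029.
(b) filing + 19 years → 28 August 2030.
Later of the two: 28 August 2030.
Appellate Stay Credit: +464 days → 5 December 2031.

2031-12-05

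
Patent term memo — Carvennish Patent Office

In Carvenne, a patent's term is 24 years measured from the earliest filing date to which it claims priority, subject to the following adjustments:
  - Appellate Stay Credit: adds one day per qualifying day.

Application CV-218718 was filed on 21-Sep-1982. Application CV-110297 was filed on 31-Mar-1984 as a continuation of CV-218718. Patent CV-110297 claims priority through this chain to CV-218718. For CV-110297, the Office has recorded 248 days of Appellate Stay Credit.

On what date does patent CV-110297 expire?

May 27, 2007

Earliest priority filing: 21 September 1982.
Base term: 21 September 1982 + 24 years → 21 September 2006.
Appellate Stay Credit: +248 days → 27 May 2007.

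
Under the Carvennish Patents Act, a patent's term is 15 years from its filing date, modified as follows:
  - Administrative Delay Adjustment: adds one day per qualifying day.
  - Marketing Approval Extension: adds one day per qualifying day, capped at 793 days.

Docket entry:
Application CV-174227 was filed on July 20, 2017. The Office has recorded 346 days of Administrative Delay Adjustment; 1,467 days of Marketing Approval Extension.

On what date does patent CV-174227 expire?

Base term: filing date + 15 years → 20 July 2032.
Administrative Delay Adjustment: +346 days → 1 July 2033.
Marketing Approval Extension: 1467 days claimed exceeds the 793-day cap, so +793 days → 2 September 2035.

2035-09-02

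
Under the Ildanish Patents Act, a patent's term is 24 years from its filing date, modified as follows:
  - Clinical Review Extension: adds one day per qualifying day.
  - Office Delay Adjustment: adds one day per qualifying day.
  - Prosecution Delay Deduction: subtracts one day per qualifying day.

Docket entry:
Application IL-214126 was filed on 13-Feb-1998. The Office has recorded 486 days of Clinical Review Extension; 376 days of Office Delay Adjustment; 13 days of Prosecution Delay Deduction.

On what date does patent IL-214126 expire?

Base term: filing date + 24 years → 13 February 2022.
Clinical Review Extension: +486 days → 14 June 2023.
Office Delay Adjustment: +376 days → 24 June 2024.
Prosecution Delay Deduction: −13 days → 11 June 2024.

June 11, 2024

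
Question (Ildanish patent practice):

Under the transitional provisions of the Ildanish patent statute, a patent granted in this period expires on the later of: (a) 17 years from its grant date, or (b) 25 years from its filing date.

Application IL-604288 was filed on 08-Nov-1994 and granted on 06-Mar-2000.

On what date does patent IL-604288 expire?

(a) grant + 17 years → 6 March 2017.
(b) filing + 25 years → 8 November 2019.
Later of the two: 8 November 2019.

2019-11-08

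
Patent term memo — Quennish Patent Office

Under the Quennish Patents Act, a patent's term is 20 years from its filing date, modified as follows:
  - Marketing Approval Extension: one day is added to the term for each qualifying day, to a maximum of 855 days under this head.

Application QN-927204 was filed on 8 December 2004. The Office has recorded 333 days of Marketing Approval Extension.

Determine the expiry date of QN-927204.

November 6, 2025

Base term: filing date + 20 years → 8 December 2024.
Marketing Approval Extension: 333 days (within the 855-day cap) → +333 days → 6 November 2025.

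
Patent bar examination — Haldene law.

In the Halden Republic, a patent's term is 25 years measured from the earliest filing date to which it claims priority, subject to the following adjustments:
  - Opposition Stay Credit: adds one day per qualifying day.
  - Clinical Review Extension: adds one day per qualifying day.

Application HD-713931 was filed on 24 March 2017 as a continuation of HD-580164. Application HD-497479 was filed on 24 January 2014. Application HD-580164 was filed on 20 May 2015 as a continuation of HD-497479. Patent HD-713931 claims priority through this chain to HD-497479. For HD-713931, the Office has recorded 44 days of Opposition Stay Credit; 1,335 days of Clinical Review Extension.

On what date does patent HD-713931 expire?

2042-11-03

Earliest priority filing: 24 January 2014.
Base term: 24 January 2014 + 25 years → 24 January 2039.
Opposition Stay Credit: +44 days → 9 March 2039.
Clinical Review Extension: +1335 days → 3 November 2042.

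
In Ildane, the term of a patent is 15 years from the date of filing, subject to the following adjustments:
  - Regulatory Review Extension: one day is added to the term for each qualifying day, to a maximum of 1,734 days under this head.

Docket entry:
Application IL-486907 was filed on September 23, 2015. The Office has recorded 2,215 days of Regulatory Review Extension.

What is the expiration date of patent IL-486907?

Base term: filing date + 15 years → 23 September 2030.
Regulatory Review Extension: 2215 days claimed exceeds the 1734-day cap, so +1734 days → 23 June 2035.

2035-06-23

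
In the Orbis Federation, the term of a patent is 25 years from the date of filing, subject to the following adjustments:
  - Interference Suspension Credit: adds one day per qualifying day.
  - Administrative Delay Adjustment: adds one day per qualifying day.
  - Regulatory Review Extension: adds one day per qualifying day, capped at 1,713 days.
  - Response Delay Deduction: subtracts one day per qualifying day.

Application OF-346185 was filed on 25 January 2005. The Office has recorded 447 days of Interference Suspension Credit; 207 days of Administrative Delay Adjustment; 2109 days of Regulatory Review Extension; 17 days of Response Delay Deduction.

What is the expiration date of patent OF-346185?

July 2, 2036

Base term: filing date + 25 years → 25 January 2030.
Interference Suspension Credit: +447 days → 17 April 2031.
Administrative Delay Adjustment: +207 days → 10 November 2031.
Regulatory Review Extension: 2109 days claimed exceeds the 1713-day cap, so +1713 days → 19 July 2036.
Response Delay Deduction: −17 days → 2 July 2036.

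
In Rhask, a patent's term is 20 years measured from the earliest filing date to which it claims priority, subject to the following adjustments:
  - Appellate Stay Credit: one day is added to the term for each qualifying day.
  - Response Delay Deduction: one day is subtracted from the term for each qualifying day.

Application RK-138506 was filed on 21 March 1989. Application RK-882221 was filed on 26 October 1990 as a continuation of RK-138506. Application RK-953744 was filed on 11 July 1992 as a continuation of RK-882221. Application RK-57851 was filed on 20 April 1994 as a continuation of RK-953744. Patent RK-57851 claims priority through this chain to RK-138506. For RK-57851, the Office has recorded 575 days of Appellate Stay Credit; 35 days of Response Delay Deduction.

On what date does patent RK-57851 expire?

2010-09-12

Earliest priority filing: 21 March 1989.
Base term: 21 March 1989 + 20 years → 21 March 2009.
Appellate Stay Credit: +575 days → 17 October 2010.
Response Delay Deduction: −35 days → 12 September 2010.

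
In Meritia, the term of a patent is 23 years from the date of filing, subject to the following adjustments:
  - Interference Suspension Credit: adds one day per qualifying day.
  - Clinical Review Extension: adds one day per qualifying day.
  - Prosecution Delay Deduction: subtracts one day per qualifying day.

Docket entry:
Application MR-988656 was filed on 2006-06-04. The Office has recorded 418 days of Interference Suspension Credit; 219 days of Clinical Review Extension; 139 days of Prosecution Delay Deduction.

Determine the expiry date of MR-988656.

October 15, 2030

Base term: filing date + 23 years → 4 June 2029.
Interference Suspension Credit: +418 days → 27 July 2030.
Clinical Review Extension: +219 days → 3 March 2031.
Prosecution Delay Deduction: −139 days → 15 October 2030.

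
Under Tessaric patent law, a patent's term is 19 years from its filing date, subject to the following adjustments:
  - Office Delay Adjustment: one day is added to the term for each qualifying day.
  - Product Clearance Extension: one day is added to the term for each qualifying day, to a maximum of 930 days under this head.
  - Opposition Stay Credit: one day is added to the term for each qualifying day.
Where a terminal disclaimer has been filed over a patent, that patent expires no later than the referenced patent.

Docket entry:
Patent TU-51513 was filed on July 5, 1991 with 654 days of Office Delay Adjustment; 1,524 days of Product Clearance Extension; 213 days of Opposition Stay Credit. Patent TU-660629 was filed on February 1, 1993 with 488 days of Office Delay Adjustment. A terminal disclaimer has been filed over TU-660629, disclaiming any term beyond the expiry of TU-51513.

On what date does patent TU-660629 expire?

Natural term of TU-660629:
  Base: filing + 19 years → 1 February 2012.
  Office Delay Adjustment: +488 days → 3 June 2013.
Expiry of referenced patent TU-51513:
  Base: filing + 19 years → 5 July 2010.
  Office Delay Adjustment: +654 days → 19 April 2012.
  Product Clearance Extension: 1524 days claimed exceeds the 930-day cap, so +930 days → 5 November 2014.
  Opposition Stay Credit: +213 days → 6 June 2015.
Terminal disclaimer: TU-660629 expires on the earlier of 3 June 2013 and 6 June 2015.

June 3, 2013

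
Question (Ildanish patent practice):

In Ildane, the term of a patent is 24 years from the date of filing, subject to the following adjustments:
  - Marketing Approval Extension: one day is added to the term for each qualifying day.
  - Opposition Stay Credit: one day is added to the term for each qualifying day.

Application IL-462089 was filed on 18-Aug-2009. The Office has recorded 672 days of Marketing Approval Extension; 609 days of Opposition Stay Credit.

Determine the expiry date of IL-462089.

Base term: filing date + 24 years → 18 August 2033.
Marketing Approval Extension: +672 days → 21 June 2035.
Opposition Stay Credit: +609 days → 19 February 2037.

2037-02-19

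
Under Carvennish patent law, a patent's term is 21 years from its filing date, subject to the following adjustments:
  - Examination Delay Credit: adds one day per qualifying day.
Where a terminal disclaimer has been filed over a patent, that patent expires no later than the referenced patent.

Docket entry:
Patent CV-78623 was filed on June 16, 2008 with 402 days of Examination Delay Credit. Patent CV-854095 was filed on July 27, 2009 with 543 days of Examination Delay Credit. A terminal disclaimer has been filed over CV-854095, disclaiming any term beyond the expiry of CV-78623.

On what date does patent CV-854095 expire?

Natural term of CV-854095:
  Base: filing + 21 years → 27 July 2030.
  Examination Delay Credit: +543 days → 21 January 2032.
Expiry of referenced patent CV-78623:
  Base: filing + 21 years → 16 June 2029.
  Examination Delay Credit: +402 days → 23 July 2030.
Terminal disclaimer: CV-854095 expires on the earlier of 21 January 2032 and 23 July 2030.

July 23, 2030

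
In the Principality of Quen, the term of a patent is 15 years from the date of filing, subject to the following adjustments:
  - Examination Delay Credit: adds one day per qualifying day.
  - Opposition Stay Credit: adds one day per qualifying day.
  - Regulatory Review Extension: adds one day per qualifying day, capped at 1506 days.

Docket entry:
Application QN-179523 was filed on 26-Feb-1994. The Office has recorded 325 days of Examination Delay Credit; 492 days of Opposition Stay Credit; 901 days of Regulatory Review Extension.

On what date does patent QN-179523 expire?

November 10, 2013

Base term: filing date + 15 years → 26 February 2009.
Examination Delay Credit: +325 days → 17 January 2010.
Opposition Stay Credit: +492 days → 24 May 2011.
Regulatory Review Extension: 901 days (within the 1506-day cap) → +901 days → 10 November 2013.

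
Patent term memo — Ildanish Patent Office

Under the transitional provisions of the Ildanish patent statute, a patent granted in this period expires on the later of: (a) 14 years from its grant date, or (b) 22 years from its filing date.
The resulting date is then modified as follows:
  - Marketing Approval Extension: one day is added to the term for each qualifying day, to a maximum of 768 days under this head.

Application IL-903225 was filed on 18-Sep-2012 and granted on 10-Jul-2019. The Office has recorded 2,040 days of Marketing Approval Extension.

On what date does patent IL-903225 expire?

(a) grant + 14 years → 10 July 2033.
(b) filing + 22 years → 18 September 2034.
Later of the two: 18 September 2034.
Marketing Approval Extension: 2040 days claimed exceeds the 768-day cap, so +768 days → 25 October 2036.

October 25, 2036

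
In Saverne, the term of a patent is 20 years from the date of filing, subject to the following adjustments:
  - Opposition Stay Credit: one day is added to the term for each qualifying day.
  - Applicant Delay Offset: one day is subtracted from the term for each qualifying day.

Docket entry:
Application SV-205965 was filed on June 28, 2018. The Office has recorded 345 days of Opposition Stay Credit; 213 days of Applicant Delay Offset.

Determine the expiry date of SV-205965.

Base term: filing date + 20 years → 28 June 2038.
Opposition Stay Credit: +345 days → 8 June 2039.
Applicant Delay Offset: −213 days → 7 November 2038.

2038-11-07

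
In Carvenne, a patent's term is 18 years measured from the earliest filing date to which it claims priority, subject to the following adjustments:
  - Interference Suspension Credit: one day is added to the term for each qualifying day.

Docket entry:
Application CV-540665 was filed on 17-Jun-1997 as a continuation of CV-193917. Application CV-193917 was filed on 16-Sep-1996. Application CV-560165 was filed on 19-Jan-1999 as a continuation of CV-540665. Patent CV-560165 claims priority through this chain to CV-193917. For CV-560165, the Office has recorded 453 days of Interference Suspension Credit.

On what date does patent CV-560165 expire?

December 13, 2015

Earliest priority filing: 16 September 1996.
Base term: 16 September 1996 + 18 years → 16 September 2014.
Interference Suspension Credit: +453 days → 13 December 2015.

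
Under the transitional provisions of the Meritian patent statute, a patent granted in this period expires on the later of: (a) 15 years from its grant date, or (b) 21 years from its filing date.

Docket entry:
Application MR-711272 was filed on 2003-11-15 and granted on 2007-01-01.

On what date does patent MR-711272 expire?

2024-11-15

(a) grant + 15 years → 1 January 2022.
(b) filing + 21 years → 15 November 2024.
Later of the two: 15 November 2024.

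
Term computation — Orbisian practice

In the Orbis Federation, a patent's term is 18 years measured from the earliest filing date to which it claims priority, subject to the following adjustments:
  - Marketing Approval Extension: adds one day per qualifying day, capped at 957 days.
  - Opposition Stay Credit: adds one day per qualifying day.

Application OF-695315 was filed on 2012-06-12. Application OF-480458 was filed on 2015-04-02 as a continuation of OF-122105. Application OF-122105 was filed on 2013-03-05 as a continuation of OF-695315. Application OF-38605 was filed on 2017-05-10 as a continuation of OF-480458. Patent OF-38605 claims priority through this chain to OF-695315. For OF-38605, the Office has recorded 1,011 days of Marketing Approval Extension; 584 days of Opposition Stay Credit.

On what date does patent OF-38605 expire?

August 31, 2034

Earliest priority filing: 12 June 2012.
Base term: 12 June 2012 + 18 years → 12 June 2030.
Marketing Approval Extension: 1011 days claimed exceeds the 957-day cap, so +957 days → 24 January 2033.
Opposition Stay Credit: +584 days → 31 August 2034.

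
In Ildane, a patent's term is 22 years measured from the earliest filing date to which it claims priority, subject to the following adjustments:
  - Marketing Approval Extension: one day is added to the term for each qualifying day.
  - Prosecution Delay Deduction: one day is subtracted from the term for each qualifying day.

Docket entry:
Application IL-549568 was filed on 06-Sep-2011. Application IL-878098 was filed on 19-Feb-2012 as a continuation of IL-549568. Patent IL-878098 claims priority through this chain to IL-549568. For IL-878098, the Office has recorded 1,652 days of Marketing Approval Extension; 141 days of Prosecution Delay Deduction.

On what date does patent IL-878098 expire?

Earliest priority filing: 6 September 2011.
Base term: 6 September 2011 + 22 years → 6 September 2033.
Marketing Approval Extension: +1652 days → 16 March 2038.
Prosecution Delay Deduction: −141 days → 26 October 2037.

2037-10-26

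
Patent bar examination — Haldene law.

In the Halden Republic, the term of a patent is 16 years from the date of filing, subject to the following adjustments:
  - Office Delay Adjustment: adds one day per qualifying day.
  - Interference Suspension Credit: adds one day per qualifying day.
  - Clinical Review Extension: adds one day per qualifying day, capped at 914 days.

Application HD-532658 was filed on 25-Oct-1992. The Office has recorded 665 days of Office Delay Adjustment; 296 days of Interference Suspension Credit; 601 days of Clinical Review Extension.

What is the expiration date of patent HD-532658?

February 3, 2013

Base term: filing date + 16 years → 25 October 2008.
Office Delay Adjustment: +665 days → 21 August 2010.
Interference Suspension Credit: +296 days → 13 June 2011.
Clinical Review Extension: 601 days (within the 914-day cap) → +601 days → 3 February 2013.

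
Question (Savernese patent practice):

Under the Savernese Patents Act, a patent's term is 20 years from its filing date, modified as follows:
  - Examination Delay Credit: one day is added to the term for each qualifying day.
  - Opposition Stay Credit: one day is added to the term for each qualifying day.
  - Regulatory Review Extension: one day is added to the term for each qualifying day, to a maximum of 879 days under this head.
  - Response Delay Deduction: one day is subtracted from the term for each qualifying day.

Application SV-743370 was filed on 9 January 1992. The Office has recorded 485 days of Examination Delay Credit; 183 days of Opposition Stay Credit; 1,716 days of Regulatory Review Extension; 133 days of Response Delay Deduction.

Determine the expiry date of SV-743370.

November 23, 2015

Base term: filing date + 20 years → 9 January 2012.
Examination Delay Credit: +485 days → 8 May 2013.
Opposition Stay Credit: +183 days → 7 November 2013.
Regulatory Review Extension: 1716 days claimed exceeds the 879-day cap, so +879 days → 4 April 2016.
Response Delay Deduction: −133 days → 23 November 2015.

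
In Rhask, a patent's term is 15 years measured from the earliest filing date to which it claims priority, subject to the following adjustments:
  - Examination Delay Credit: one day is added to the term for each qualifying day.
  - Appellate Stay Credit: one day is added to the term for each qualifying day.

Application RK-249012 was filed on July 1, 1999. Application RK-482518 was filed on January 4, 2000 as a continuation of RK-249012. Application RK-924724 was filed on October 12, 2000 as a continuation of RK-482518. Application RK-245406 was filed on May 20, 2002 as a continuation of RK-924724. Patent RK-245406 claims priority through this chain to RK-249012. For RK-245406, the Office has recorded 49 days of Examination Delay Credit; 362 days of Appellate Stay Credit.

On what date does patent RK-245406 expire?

Earliest priority filing: 1 July 1999.
Base term: 1 July 1999 + 15 years → 1 July 2014.
Examination Delay Credit: +49 days → 19 August 2014.
Appellate Stay Credit: +362 days → 16 August 2015.

August 16, 2015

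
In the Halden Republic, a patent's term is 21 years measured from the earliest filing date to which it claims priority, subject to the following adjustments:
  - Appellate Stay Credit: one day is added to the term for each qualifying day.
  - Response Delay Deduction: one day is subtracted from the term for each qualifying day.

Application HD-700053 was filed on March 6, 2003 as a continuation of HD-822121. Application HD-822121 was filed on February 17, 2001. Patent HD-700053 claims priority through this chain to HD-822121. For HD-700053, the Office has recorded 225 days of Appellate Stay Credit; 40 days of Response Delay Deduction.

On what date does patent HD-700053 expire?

Earliest priority filing: 17 February 2001.
Base term: 17 February 2001 + 21 years → 17 February 2022.
Appellate Stay Credit: +225 days → 30 September 2022.
Response Delay Deduction: −40 days → 21 August 2022.

August 21, 2022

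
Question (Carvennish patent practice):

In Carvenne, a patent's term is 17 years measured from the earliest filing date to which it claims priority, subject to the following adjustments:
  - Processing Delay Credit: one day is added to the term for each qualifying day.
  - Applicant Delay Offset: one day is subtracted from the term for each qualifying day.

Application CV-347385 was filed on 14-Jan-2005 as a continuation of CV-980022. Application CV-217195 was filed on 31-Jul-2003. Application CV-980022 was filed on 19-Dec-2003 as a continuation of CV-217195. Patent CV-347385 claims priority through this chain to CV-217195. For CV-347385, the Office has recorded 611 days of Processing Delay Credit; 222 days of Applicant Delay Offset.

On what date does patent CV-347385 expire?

August 24, 2021

Earliest priority filing: 31 July 2003.
Base term: 31 July 2003 + 17 years → 31 July 2020.
Processing Delay Credit: +611 days → 3 April 2022.
Applicant Delay Offset: −222 days → 24 August 2021.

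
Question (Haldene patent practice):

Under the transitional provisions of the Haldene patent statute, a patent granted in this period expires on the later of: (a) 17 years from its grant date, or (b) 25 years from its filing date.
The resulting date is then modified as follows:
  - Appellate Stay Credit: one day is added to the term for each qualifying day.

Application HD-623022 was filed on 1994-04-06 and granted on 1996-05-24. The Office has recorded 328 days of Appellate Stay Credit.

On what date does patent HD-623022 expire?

February 28, 2020

(a) grant + 17 years → 24 May 2013.
(b) filing + 25 years → 6 April 2019.
Later of the two: 6 April 2019.
Appellate Stay Credit: +328 days → 28 February 2020.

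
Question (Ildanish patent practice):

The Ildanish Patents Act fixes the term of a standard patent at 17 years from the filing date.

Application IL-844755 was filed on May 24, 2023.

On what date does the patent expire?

Filing date + 17 years → 24 May 2040.

May 24, 2040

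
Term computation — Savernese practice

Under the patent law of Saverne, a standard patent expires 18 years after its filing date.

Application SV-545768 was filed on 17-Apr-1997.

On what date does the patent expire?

2015-04-17

Filing date + 18 years → 17 April 2015.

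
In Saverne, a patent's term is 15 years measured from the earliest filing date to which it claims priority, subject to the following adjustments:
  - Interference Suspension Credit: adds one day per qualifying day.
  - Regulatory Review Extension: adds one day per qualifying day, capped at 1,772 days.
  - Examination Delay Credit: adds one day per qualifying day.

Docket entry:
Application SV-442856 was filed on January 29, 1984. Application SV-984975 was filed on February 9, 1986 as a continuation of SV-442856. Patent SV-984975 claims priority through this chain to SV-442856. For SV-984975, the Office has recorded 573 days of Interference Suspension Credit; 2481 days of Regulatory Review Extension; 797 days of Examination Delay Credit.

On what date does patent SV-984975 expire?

September 6, 2007

Earliest priority filing: 29 January 1984.
Base term: 29 January 1984 + 15 years → 29 January 1999.
Interference Suspension Credit: +573 days → 24 August 2000.
Regulatory Review Extension: 2481 days claimed exceeds the 1772-day cap, so +1772 days → 1 July 2005.
Examination Delay Credit: +797 days → 6 September 2007.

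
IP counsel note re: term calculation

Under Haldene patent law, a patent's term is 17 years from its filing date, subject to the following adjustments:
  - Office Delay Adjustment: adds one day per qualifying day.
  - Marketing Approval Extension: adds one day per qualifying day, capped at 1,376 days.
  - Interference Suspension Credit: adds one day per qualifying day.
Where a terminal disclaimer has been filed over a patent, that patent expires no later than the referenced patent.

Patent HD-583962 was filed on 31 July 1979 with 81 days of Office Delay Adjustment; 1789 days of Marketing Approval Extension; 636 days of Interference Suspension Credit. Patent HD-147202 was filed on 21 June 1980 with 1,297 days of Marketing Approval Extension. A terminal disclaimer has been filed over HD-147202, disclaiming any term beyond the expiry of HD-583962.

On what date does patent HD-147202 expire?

January 8, 2001

Natural term of HD-147202:
  Base: filing + 17 years → 21 June 1997.
  Marketing Approval Extension: 1297 days (within the 1376-day cap) → +1297 days → 8 January 2001.
Expiry of referenced patent HD-583962:
  Base: filing + 17 years → 31 July 1996.
  Office Delay Adjustment: +81 days → 20 October 1996.
  Marketing Approval Extension: 1789 days claimed exceeds the 1376-day cap, so +1376 days → 27 July 2000.
  Interference Suspension Credit: +636 days → 24 April 2002.
Terminal disclaimer: HD-147202 expires on the earlier of 8 January 2001 and 24 April 2002.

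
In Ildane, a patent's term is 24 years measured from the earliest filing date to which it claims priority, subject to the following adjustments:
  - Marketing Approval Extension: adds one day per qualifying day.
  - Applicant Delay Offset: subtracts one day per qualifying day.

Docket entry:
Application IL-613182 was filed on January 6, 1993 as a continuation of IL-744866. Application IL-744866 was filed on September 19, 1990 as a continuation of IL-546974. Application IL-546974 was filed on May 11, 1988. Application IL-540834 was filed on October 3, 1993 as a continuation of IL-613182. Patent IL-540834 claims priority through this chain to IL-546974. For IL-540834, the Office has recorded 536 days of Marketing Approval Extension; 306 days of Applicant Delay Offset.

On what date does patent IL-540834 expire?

2012-12-27

Earliest priority filing: 11 May 1988.
Base term: 11 May 1988 + 24 years → 11 May 2012.
Marketing Approval Extension: +536 days → 29 October 2013.
Applicant Delay Offset: −306 days → 27 December 2012.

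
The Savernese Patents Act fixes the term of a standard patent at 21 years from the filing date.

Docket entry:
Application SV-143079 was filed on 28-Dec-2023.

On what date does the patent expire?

2044-12-28

Filing date + 21 years → 28 December 2044.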